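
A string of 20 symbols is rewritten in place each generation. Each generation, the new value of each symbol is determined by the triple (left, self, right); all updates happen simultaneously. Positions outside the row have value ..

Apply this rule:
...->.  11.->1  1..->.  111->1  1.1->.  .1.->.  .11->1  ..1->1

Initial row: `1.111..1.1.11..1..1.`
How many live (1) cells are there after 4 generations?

11

..111.1....11.1..1..
.1111.....111...1...
11111....1111..1....
11111...11111.1.....
count of 1: 11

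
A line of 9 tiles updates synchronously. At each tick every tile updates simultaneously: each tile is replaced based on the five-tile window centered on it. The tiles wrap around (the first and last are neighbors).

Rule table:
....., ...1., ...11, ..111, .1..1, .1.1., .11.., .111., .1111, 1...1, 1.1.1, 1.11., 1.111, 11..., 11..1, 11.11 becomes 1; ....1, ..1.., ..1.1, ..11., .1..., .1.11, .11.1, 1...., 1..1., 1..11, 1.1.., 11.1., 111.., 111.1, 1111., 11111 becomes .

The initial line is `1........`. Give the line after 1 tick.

...1111.1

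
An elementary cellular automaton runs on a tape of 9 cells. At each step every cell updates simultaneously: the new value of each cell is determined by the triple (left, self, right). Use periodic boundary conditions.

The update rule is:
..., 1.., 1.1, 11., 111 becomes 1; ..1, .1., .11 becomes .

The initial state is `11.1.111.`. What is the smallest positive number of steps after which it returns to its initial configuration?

9

.11.1.111
1.11.1.11
11.11.1.1
111.11.1.
.111.11.1
1.111.11.
.1.111.11
1.1.111.1
11.1.111.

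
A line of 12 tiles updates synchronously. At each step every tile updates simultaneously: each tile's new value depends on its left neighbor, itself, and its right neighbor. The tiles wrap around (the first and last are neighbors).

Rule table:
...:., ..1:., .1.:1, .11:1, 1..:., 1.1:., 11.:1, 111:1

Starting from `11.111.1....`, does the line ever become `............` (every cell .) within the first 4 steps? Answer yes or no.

11.111.1....  (fixed point — unchanged through step 4)
step 4 is 11.111.1...., still not uniform .

no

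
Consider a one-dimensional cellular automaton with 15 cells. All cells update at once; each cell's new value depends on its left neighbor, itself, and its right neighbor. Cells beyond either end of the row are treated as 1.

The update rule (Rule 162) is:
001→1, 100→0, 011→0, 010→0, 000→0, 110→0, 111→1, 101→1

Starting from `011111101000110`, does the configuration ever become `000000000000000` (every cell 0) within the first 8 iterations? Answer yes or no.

no

101111010001001
010110100010010
101001000100101
010010001001010
100100010010101
001000100101010
010001001010101
100010010101010
iteration 8 is 100010010101010, still not uniform 0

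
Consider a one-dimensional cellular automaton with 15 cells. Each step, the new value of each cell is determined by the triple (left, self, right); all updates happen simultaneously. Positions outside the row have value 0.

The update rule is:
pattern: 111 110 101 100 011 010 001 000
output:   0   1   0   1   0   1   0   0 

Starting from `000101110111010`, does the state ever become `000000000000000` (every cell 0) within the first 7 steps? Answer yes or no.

step 1: 000100010001011
step 2: 000110011001001
step 3: 000011001101101
step 4: 000001100100101
step 5: 000000110110101
step 6: 000000010010101
step 7: 000000011010101
step 7 is 000000011010101, still not uniform 0

no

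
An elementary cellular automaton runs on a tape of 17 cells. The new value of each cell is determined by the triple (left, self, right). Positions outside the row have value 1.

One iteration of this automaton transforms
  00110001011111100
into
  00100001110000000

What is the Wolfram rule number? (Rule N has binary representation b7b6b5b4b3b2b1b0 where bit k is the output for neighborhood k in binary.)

position 10: 111 → 0  (bit 7 = 0)
position 3: 110 → 0  (bit 6 = 0)
position 8: 101 → 1  (bit 5 = 1)
position 0: 100 → 0  (bit 4 = 0)
position 2: 011 → 1  (bit 3 = 1)
position 7: 010 → 1  (bit 2 = 1)
position 1: 001 → 0  (bit 1 = 0)
position 5: 000 → 0  (bit 0 = 0)
bits b7..b0 = 00101100 = 44

44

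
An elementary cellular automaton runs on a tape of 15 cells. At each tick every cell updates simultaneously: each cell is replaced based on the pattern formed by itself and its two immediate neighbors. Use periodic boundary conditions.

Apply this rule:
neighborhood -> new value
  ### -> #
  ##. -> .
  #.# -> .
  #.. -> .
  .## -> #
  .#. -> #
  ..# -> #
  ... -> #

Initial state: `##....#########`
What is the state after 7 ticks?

tick 1: #..############
tick 2: ..#############
tick 3: .#############.
tick 4: #############..
tick 5: ############..#
tick 6: ###########..##
tick 7: ##########..###

##########..###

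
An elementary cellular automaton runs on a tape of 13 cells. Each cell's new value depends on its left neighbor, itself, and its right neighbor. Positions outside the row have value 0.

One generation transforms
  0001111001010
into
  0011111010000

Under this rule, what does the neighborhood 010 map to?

At position 9 the neighborhood is 010; the next row has 0 there.

0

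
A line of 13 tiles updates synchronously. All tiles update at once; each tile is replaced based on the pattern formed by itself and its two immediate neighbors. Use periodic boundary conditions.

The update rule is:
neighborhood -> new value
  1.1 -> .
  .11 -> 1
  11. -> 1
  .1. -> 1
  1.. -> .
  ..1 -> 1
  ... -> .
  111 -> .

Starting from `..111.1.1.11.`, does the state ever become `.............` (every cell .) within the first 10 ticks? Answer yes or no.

no

.11.1.1.1.11.
111.1.1.1.11.
1.1.1.1.1.11.
1.1.1.1.1.11.  (fixed point — unchanged through tick 10)
tick 10 is 1.1.1.1.1.11., still not uniform .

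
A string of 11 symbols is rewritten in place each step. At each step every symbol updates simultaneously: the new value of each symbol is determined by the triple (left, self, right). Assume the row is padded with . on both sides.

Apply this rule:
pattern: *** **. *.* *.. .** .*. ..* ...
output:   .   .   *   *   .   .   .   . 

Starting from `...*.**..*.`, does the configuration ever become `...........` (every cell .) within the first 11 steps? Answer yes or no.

step 1: ....*..*..*
step 2: .....*..*..
step 3: ......*..*.
step 4: .......*..*
step 5: ........*..
step 6: .........*.
step 7: ..........*
step 8: ...........
all cells are . at step 8

yes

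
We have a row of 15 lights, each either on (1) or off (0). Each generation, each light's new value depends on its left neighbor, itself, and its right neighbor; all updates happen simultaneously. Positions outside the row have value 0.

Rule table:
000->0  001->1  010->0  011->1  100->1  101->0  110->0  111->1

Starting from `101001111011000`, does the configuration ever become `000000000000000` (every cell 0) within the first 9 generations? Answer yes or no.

no

generation 1: 000111110010100
generation 2: 001111101100010
generation 3: 011111001010101
generation 4: 111110110000000
generation 5: 111100101000000
generation 6: 111011000100000
generation 7: 110010101010000
generation 8: 101100000001000
generation 9: 001010000010100
generation 9 is 001010000010100, still not uniform 0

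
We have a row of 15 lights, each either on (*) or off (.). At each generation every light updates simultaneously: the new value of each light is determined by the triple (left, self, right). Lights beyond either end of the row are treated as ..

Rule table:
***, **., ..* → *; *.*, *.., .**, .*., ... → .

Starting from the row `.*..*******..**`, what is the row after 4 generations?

*...*...***....

*..*.******.*.*
..*...*****....
.*...*.****....
*...*...***....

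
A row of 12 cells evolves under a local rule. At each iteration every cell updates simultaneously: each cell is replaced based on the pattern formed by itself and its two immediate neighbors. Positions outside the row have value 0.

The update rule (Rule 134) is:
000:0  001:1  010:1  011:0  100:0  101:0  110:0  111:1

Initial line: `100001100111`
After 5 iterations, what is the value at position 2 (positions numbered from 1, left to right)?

0

iteration 1: 100010001010
iteration 2: 100110011010
iteration 3: 101000100010
iteration 4: 101001100110
iteration 5: 101010001000
position 2 holds 0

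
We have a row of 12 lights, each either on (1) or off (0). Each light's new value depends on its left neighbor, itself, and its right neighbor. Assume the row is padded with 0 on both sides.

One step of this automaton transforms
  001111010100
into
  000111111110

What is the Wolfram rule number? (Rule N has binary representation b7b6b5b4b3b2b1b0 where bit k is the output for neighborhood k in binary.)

244

position 3: 111 → 1  (bit 7 = 1)
position 5: 110 → 1  (bit 6 = 1)
position 6: 101 → 1  (bit 5 = 1)
position 10: 100 → 1  (bit 4 = 1)
position 2: 011 → 0  (bit 3 = 0)
position 7: 010 → 1  (bit 2 = 1)
position 1: 001 → 0  (bit 1 = 0)
position 0: 000 → 0  (bit 0 = 0)
bits b7..b0 = 11110100 = 244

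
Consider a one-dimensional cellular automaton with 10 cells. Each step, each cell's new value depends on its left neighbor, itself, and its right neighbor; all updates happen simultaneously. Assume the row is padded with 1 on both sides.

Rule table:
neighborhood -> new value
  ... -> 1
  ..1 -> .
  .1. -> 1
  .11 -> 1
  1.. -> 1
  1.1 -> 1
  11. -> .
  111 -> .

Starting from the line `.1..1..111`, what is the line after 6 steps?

111.11.1..
...11.111.
11.1.11..1
..1111.1.1
1.1...1111
.1111.1...

.1111.1...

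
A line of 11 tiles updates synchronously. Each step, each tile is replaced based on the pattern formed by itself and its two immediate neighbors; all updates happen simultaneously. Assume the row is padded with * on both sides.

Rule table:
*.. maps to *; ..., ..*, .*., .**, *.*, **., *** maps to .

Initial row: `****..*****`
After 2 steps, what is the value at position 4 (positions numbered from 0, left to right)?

....*......
*....*.....
position 4 holds .

.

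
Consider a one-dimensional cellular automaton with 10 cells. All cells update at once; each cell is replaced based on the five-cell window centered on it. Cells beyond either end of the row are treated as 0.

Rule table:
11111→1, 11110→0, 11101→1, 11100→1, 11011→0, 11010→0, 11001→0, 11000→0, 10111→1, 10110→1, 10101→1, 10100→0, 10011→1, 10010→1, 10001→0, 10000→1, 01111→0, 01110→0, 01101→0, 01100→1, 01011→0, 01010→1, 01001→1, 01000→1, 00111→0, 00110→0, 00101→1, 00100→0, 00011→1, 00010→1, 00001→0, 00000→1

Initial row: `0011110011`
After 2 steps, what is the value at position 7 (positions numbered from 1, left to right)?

0100010101
1010111110
position 7 holds 1

1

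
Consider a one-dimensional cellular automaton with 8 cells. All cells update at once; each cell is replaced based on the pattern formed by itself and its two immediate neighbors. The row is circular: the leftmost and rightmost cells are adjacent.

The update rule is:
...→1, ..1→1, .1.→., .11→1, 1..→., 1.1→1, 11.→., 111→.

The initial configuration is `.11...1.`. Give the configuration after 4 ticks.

11..11..
1..11..1
..11..11
.11..11.

.11..11.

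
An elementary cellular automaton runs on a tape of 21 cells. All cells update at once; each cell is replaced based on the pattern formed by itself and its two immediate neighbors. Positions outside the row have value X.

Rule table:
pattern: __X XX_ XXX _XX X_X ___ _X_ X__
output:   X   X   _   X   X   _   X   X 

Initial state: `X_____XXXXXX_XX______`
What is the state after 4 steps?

____XXXX____XXX____XX

XX___XX____XXXXX____X
_XX_XXXX__XX___XX__XX
XXXXX__XXXXXX_XXXXXX_
____XXXX____XXX____XX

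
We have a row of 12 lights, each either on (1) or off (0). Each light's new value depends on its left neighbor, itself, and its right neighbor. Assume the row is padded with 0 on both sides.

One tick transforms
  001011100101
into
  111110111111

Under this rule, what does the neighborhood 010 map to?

At position 2 the neighborhood is 010; the next row has 1 there.

1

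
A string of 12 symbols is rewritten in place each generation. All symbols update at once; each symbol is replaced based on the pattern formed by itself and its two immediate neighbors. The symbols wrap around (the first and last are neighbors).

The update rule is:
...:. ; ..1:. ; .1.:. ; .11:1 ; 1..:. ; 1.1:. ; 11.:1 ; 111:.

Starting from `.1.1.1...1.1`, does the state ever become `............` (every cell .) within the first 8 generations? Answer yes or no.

generation 1: ............
all cells are . at generation 1

yes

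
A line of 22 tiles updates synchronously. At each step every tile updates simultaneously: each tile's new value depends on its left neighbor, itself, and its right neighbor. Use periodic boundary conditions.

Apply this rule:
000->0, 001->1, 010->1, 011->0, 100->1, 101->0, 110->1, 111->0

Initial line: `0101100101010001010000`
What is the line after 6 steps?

1010000011000001010111

1100111101011011011000
0111000101001001001101
0001101101111111110101
1010100100000000010101
1010111110000000110100
1010000011000001010111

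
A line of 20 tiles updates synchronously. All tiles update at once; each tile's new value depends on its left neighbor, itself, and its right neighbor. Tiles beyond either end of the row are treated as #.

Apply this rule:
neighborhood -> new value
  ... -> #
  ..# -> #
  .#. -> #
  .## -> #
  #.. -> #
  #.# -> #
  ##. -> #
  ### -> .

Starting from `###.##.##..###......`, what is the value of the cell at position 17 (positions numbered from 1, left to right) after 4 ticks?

.

..##########.#######
###........###......
..##########.#######  (repeats tick 1; period 2)
tick 4: ###........###......
position 17 holds .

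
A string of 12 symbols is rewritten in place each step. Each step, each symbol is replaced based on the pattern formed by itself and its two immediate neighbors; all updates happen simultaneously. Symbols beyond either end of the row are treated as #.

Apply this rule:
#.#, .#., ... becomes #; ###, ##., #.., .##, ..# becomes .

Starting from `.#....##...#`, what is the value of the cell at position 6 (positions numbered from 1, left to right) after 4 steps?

.

##.##....#..
..#...##.#..
..#.#...##..
..###.#.....
position 6 holds .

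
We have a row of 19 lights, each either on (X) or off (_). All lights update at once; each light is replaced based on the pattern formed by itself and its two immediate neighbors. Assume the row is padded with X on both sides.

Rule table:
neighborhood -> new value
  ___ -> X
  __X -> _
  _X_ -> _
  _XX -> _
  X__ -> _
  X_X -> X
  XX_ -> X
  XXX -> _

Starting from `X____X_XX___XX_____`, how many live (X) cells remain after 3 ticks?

6

X_XX__X_X_X__X_XXX_
XX_X___X_X____X__XX
_XX__X__X__XX______
count of X: 6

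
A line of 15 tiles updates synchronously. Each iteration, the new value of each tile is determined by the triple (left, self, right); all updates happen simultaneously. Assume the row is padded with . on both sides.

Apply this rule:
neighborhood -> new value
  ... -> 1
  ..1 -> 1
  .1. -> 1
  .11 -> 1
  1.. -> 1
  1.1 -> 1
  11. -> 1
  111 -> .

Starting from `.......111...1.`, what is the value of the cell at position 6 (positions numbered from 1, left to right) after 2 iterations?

iteration 1: 11111111.111111
iteration 2: 1......111....1
position 6 holds .

.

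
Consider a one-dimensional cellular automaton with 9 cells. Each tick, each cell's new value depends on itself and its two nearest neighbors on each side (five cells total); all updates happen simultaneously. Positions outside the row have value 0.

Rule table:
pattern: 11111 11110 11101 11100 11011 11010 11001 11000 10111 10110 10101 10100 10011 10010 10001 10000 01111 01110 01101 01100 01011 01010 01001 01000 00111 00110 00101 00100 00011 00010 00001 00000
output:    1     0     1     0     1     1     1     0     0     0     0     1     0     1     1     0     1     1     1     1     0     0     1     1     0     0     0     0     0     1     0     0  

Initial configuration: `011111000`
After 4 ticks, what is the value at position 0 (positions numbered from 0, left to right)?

0

001100000
000100000
001010000
010011000
position 0 holds 0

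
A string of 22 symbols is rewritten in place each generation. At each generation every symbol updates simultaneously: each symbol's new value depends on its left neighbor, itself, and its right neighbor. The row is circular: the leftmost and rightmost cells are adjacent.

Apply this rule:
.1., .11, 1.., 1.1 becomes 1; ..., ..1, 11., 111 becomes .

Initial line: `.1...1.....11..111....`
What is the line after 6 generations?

1..1.....1..111..1..1.

.11..11....1.1.1..1...
.1.1.1.1...111111.11..
.11111111..1.....11.1.
.1.......1.11....1.111
111......111.1...111..
1..1.....1..111..1..1.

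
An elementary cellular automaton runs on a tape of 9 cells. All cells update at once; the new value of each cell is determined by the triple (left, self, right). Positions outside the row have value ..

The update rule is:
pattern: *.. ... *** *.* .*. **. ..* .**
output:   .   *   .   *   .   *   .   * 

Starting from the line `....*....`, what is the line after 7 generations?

***...***

***...***
*.*.*.*.*
.*.*.*.*.
..*.*.*..
*..*.*..*
....*....  (repeats generation 0; period 6)
generation 7: ***...***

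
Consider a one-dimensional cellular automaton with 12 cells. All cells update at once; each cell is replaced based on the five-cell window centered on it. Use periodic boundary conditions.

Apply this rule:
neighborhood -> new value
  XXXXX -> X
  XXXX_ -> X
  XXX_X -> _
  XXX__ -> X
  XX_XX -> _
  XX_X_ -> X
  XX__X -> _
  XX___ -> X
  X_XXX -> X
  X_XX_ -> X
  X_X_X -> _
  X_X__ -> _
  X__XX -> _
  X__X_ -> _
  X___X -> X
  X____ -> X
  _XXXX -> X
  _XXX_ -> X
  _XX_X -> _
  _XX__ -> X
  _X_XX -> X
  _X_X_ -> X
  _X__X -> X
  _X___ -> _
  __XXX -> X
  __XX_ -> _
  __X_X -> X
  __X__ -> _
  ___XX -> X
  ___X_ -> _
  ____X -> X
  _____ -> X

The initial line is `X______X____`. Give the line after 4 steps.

XXXXXXXX__XX

__XXXX___XX_
XXXXXXXXX_XX
XXXXXXXX__XX
XXXXXXXX__XX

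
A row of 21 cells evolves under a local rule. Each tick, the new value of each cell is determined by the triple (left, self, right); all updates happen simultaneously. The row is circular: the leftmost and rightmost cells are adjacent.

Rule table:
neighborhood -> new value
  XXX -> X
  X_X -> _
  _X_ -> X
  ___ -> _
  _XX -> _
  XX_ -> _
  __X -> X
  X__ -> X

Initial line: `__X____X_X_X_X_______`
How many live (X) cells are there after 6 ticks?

7

_XXX__XX_X_X_XX______
X_X_XX___X_X___X_____
X_X___X_XX_XX_XXX___X
__XX_XX________X_X_X_
_X_____X______XX_X_XX
_XX___XXX____X___X___
count of X: 7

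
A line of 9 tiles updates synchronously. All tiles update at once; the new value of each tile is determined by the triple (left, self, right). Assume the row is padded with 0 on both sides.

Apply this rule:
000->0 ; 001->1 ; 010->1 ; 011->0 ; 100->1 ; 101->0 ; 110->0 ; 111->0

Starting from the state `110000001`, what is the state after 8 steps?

100001111

001000011
011100100
100011110
110100001
000110011
001001100
011110010
100001111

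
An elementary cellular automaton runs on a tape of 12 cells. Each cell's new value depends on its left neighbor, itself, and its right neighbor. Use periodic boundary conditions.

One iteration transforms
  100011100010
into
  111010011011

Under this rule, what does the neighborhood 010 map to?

At position 0 the neighborhood is 010; the next row has 1 there.

1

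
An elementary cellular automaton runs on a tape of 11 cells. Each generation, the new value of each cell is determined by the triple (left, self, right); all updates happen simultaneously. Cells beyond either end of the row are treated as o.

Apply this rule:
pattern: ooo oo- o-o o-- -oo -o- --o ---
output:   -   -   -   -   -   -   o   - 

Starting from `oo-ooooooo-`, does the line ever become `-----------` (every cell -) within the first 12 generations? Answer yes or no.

generation 1: -----------
all cells are - at generation 1

yes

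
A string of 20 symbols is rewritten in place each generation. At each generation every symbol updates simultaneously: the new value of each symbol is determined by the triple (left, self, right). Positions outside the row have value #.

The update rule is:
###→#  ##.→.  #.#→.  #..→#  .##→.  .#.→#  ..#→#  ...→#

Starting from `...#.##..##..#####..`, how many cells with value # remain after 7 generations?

####...##..##.###.##
###.###..##....#...#
##...#.##..########.
#.####...##.######..
...##.###....####.##
###....#.####.##...#
##.#####..##....###.
count of #: 12

12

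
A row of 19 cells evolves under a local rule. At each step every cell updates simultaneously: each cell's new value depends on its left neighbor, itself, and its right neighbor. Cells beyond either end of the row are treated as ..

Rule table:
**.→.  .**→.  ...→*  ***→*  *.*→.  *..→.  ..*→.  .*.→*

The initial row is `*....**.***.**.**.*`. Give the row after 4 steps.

*.**.....*........*
*....***.*.******.*
*.**..*..*..****..*
*.....*..*...**...*

*.....*..*...**...*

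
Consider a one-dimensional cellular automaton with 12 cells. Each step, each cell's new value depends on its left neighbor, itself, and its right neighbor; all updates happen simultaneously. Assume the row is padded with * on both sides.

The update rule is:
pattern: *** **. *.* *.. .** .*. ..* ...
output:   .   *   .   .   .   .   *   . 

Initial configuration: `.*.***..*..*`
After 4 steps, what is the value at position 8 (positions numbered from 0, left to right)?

.....*.*..*.
....*....*..
...*....*..*
..*....*..*.
position 8 holds .

.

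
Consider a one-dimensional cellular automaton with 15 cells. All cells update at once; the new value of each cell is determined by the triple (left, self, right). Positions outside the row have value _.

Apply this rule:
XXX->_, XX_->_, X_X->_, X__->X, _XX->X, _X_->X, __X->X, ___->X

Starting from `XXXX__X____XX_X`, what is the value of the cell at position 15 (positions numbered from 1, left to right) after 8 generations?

_

X___XXXXXXXX__X
XXXXX_______XXX
X____XXXXXXXX__
XXXXXX_______XX
X_____XXXXXXXX_
XXXXXXX_______X
X______XXXXXXXX
XXXXXXXX_______
position 15 holds _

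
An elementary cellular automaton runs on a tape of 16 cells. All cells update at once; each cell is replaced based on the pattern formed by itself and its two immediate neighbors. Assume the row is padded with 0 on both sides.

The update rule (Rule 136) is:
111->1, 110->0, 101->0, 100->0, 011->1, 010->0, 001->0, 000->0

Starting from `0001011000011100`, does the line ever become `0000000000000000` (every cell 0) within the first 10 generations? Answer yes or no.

yes

0000010000011000
0000000000010000
0000000000000000
all cells are 0 at generation 3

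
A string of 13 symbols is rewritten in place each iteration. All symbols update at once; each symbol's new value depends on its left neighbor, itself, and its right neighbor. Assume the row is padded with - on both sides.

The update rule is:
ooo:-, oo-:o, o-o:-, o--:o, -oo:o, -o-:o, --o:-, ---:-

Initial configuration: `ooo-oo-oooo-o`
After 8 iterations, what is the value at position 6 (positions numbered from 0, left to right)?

-

o-o-oo-o--o-o
o-o-oo-oo-o-o
o-o-oo-oo-o-o  (fixed point — unchanged through iteration 8)
position 6 holds -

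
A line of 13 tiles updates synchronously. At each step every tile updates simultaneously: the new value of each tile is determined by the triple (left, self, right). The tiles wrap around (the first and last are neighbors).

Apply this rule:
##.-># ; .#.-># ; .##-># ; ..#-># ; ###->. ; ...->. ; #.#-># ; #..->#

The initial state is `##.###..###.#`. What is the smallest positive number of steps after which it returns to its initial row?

.###.####.###
##.###..###.#

2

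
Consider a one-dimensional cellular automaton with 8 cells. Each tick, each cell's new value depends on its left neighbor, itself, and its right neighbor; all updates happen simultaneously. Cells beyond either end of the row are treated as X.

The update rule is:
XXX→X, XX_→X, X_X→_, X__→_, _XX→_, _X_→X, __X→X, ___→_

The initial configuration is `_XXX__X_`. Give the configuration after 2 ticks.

tick 1: __XX_XX_
tick 2: _X_X__X_

_X_X__X_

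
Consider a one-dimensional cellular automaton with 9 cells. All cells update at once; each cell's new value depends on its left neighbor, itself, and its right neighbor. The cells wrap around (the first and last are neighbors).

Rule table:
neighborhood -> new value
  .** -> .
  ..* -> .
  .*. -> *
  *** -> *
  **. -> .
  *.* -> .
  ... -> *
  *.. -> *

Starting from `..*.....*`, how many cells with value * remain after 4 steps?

step 1: *.*****.*
step 2: ...***...
step 3: **..*.***
step 4: *.*.*..**
count of *: 5

5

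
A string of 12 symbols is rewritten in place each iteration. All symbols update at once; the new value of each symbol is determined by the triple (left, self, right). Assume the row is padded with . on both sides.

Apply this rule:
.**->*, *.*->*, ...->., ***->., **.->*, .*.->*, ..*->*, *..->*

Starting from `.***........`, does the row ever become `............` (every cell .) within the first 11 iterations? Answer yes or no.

no

**.**.......
******......
*....**.....
**..****....
*****..**...
*...******..
**.**....**.
******..****
*....****..*
**..**..****
*********..*
iteration 11 is *********..*, still not uniform .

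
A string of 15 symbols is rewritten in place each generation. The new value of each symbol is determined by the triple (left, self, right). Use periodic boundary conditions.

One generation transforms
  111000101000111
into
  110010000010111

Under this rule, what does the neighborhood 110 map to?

At position 2 the neighborhood is 110; the next row has 0 there.

0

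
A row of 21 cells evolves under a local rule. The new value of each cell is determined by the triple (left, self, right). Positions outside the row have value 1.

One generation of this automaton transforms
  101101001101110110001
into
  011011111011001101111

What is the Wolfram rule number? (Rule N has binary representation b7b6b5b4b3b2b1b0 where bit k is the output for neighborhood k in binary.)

position 12: 111 → 0  (bit 7 = 0)
position 0: 110 → 0  (bit 6 = 0)
position 1: 101 → 1  (bit 5 = 1)
position 6: 100 → 1  (bit 4 = 1)
position 2: 011 → 1  (bit 3 = 1)
position 5: 010 → 1  (bit 2 = 1)
position 7: 001 → 1  (bit 1 = 1)
position 18: 000 → 1  (bit 0 = 1)
bits b7..b0 = 00111111 = 63

63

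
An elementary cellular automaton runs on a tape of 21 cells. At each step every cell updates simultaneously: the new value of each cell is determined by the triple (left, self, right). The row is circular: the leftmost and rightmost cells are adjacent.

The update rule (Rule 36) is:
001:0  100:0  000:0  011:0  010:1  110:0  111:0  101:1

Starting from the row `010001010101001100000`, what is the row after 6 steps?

010000000000000000000

010001111111000000000
010000000000000000000
010000000000000000000  (fixed point — unchanged through step 6)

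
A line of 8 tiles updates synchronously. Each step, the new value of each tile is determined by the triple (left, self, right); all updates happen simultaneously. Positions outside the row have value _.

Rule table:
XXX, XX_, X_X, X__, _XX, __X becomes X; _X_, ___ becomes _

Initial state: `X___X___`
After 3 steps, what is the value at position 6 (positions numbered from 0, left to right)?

step 1: _X_X_X__
step 2: X_X_X_X_
step 3: _X_X_X_X
position 6 holds _

_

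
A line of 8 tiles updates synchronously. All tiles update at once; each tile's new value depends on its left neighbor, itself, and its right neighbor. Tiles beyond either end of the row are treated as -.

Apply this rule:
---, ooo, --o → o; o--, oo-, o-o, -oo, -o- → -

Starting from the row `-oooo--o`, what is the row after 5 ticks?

o-oo--o-
-----o--
ooooo--o
-ooo--o-
o-o--o--

o-o--o--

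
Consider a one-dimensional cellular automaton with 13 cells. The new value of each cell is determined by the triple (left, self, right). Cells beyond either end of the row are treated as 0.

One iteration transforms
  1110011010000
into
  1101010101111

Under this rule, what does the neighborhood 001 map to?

At position 4 the neighborhood is 001; the next row has 0 there.

0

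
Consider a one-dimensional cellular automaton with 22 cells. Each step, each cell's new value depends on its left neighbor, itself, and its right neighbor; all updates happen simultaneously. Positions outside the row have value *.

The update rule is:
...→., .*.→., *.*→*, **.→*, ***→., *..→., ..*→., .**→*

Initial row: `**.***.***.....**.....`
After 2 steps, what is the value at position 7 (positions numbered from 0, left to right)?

*

step 1: .***.***.*.....**.....
step 2: **.***.**......**.....
position 7 holds *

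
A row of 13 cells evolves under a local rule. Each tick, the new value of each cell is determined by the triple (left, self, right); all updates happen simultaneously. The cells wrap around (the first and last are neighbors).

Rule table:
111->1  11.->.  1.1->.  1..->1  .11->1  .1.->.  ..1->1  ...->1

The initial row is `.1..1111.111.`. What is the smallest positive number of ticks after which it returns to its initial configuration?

26

1.11111..11.1
..1111.111..1
11111..11.11.
1111.111..1..
111..11.11.11
11.111..1..11
1..11.11.1111
.111..1..1111
.11.11.11111.
11..1..1111.1
1.11.11111..1
..1..1111.111
11.11111..11.
1..1111.111..
.11111..11.11
.1111.111..1.
1111..11.11.1
111.111..1..1
11..11.11.111
1.111..1..111
..11.11.11111
111..1..1111.
11.11.11111..
1..1..1111.11
.11.11111..11
.1..1111.111.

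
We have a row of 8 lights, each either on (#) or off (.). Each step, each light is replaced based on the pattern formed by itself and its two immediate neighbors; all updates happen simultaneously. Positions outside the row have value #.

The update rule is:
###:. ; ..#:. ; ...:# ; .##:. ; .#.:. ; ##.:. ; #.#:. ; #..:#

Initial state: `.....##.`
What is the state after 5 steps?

##......

####....
....###.
###.....
...####.
##......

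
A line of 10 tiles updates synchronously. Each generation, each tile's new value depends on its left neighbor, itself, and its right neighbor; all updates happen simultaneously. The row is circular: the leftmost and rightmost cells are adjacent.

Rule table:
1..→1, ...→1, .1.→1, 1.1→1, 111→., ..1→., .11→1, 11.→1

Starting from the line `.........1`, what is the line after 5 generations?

11111111.1
.......111
111111.1.1
.....11111
1111.1...1

1111.1...1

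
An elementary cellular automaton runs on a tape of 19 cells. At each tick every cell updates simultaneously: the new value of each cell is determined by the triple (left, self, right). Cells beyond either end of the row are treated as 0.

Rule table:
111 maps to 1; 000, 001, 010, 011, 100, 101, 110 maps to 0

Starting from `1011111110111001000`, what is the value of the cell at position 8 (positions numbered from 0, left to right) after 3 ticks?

0

0001111100010000000
0000111000000000000
0000010000000000000
position 8 holds 0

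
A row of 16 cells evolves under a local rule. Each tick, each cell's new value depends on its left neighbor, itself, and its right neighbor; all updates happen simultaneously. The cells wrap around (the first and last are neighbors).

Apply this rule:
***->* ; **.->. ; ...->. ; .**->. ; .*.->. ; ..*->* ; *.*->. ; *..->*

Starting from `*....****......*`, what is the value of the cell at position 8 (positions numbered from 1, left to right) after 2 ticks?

.*..*.**.*....*.
*.**......*..*.*
position 8 holds .

.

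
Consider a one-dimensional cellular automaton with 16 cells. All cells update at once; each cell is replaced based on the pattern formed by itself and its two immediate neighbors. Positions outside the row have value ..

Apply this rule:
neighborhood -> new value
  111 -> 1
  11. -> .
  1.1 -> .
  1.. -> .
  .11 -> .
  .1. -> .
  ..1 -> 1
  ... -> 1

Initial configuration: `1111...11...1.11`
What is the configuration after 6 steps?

step 1: .11..11...11....
step 2: 1...1...11...111
step 3: ..11..11...11.1.
step 4: 11...1...11.....
step 5: ...11..11...1111
step 6: 111...1...11.11.

111...1...11.11.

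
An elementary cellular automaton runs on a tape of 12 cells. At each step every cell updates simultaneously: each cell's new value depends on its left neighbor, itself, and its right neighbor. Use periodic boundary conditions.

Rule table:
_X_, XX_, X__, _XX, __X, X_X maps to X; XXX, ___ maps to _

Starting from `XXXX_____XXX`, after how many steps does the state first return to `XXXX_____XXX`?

step 1: ___XX___XX__
step 2: __XXXX_XXXX_
step 3: _XX__XXX__XX
step 4: XXXXXX_XXXXX
step 5: _____XXX____
step 6: ____XX_XX___
step 7: ___XXXXXXX__
step 8: __XX_____XX_
step 9: _XXXX___XXXX
step 10: XX__XX_XX__X
step 11: _XXXXXXXXXXX
step 12: XX_________X
step 13: _XX_______XX
step 14: XXXX_____XXX

14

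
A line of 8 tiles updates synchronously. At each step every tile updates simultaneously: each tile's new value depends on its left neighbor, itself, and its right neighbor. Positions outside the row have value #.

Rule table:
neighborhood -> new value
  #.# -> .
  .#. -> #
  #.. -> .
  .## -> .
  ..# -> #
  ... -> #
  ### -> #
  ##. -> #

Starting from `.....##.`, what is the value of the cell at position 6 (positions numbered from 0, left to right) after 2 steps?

#

.####.#.
..###.#.
position 6 holds #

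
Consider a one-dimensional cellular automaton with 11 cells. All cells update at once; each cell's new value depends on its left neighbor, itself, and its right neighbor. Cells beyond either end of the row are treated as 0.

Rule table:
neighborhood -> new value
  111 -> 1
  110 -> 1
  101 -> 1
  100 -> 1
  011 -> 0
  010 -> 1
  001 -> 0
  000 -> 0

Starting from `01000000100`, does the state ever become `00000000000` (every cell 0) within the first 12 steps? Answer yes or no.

no

01100000110
00110000011
00011000001
00001100001
00000110001
00000011001
00000001101
00000000111
00000000011
00000000001
00000000001  (fixed point — unchanged through step 12)
step 12 is 00000000001, still not uniform 0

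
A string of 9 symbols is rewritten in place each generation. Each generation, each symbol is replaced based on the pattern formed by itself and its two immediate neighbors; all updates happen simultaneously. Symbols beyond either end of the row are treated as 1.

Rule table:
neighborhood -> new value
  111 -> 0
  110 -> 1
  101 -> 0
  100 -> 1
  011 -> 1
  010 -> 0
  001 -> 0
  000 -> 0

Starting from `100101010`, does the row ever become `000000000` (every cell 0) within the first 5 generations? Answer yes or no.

generation 1: 110000000
generation 2: 011000000
generation 3: 011100000
generation 4: 010110000
generation 5: 000111000
generation 5 is 000111000, still not uniform 0

no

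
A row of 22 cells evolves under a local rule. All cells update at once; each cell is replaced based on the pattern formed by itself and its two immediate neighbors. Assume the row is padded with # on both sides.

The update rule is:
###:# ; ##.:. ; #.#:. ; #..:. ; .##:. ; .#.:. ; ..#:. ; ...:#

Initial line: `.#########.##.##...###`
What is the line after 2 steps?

..#######........#..##
...#####..######.....#

...#####..######.....#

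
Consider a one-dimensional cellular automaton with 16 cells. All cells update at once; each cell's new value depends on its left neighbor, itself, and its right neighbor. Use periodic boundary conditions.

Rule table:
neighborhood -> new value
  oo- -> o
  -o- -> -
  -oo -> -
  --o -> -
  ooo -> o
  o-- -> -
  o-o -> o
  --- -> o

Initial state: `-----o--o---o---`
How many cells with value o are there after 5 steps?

step 1: oooo------o---oo
step 2: oooo-oooo---o--o
step 3: ooooo-ooo-o-----
step 4: -ooooo-ooo--ooo-
step 5: --ooooo-oo---oo-
count of o: 9

9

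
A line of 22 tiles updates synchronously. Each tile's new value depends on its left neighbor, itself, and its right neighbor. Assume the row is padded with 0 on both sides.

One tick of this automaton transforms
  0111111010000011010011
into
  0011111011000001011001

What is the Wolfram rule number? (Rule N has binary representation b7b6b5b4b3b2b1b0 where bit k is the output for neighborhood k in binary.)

212

position 2: 111 → 1  (bit 7 = 1)
position 6: 110 → 1  (bit 6 = 1)
position 7: 101 → 0  (bit 5 = 0)
position 9: 100 → 1  (bit 4 = 1)
position 1: 011 → 0  (bit 3 = 0)
position 8: 010 → 1  (bit 2 = 1)
position 0: 001 → 0  (bit 1 = 0)
position 10: 000 → 0  (bit 0 = 0)
bits b7..b0 = 11010100 = 212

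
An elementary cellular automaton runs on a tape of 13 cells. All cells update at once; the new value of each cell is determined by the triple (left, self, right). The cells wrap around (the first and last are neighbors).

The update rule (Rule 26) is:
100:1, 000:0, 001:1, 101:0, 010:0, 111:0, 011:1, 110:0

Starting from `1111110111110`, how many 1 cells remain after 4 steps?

1000000100000
0100001010001
0010010001010
0101101010001
count of 1: 6

6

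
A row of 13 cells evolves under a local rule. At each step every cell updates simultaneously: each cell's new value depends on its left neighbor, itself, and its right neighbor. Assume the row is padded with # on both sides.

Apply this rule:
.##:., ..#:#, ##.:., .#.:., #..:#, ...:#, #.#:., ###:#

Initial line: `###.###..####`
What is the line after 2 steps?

#.###......##

##...#.##.###
#.###......##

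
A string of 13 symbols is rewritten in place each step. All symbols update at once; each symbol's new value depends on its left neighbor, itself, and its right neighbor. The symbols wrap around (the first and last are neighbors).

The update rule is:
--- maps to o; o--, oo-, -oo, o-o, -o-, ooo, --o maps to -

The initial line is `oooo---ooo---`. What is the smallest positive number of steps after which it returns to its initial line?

-----o-----o-
oooo---ooo---

2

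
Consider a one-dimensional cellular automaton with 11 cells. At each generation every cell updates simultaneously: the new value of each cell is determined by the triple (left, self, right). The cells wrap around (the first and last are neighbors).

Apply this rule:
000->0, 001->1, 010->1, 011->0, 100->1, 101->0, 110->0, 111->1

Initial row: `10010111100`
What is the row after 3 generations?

11110011011
11101100001
11000010010

11000010010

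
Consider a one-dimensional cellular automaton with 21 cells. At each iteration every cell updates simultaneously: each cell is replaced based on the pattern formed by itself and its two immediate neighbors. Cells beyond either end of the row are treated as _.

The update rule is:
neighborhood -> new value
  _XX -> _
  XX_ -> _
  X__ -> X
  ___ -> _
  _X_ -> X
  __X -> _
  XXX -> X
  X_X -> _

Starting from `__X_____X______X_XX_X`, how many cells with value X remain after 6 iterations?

iteration 1: __XX____XX_____X____X
iteration 2: ____X_____X____XX___X
iteration 3: ____XX____XX_____X__X
iteration 4: ______X_____X____XX_X
iteration 5: ______XX____XX______X
iteration 6: ________X_____X_____X
count of X: 3

3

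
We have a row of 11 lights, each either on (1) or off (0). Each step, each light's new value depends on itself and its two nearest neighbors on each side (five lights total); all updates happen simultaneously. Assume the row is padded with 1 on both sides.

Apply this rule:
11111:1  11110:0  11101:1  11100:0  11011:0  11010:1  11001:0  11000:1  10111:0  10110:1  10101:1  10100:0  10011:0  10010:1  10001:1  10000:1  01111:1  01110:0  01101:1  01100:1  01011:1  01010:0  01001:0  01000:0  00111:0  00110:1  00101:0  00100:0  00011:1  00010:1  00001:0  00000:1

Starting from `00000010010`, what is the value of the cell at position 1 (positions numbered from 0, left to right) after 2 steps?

step 1: 11110100101
step 2: 11011001010
position 1 holds 1

1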